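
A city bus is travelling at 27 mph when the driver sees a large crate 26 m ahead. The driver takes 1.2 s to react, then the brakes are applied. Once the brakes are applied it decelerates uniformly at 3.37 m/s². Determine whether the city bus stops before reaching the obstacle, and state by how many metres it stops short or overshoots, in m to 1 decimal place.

No — it overshoots by 10.1 m

27 mph × 0.44704 = 12.0701 m/s.
Reaction distance = 12.0701 × 1.2 = 14.484 m.
Braking distance = v²/(2a) = 145.687 / 6.740 = 21.615 m.
Total stopping distance = 14.484 + 21.615 = 36.099 m, vs 26 m available — it cannot stop in time and overshoots by 36.099 − 26 = 10.099 m.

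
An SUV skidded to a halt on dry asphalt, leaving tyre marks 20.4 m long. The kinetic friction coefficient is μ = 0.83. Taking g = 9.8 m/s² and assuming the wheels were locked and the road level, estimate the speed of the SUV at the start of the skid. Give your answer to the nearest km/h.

Deceleration a = μg = 0.83 × 9.8 = 8.134 m/s².
v = √(2a·d) = √(2 × 8.134 × 20.4) = √331.867 = 18.2172 m/s.
= 18.2172 × 3.6 = 65.582 km/h.

Initial speed ≈ 66 km/h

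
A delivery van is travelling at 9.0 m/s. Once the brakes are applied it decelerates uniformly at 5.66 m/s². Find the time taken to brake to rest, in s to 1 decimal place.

Braking time ≈ 1.6 s

Braking time = v/a = 9.0000 / 5.660 = 1.590 s.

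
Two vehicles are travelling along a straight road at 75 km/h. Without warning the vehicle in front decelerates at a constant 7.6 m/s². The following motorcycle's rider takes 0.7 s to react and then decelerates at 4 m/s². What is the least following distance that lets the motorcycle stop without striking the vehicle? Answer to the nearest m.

Minimum gap ≈ 40 m

75 km/h ÷ 3.6 = 20.8333 m/s.
Leader travels v²/(2a_L) = 434.026 / 15.200 = 28.554 m before stopping.
Follower covers v·t_r = 20.8333 × 0.7 = 14.583 m while reacting, then v²/(2a_F) = 434.026 / 8.000 = 54.253 m while braking, for a total of 14.583 + 54.253 = 68.836 m.
Since a_F ≤ a_L and the follower starts braking later, the follower is never slower than the leader, so the closest approach is when both have stopped.
Minimum gap = 68.836 − 28.554 = 40.282 m.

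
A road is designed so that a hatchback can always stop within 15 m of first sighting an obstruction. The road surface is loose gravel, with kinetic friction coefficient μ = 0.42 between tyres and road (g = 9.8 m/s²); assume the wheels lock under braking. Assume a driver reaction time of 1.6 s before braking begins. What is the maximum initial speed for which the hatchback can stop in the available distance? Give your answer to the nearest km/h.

Maximum speed ≈ 23 km/h

a = μg = 0.42 × 9.8 = 4.116 m/s².
Stopping distance: v·t_r + v²/(2a) = 15 with t_r = 1.6 s and a = 4.116 m/s².
So v² + 13.171 v − 123.48 = 0.
Positive root: v = −a·t_r + √((a·t_r)² + 2a·d) = −6.586 + √(43.375 + 123.48) = 6.3312 m/s.
6.3312 m/s × 3.6 = 22.792 km/h.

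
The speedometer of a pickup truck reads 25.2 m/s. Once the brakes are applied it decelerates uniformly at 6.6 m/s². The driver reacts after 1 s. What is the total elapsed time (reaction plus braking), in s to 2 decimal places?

Total time ≈ 4.82 s

Braking time = v/a = 25.2000 / 6.600 = 3.818 s.
Total = 1 + 3.818 = 4.818 s.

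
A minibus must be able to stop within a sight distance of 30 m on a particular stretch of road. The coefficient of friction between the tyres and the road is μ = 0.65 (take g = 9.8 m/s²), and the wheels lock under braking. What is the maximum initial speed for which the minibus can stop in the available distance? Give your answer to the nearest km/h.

Maximum speed ≈ 70 km/h

a = μg = 0.65 × 9.8 = 6.370 m/s².
v²/(2a) = d ⇒ v = √(2 × 6.370 × 30) = √382.20 = 19.5499 m/s.
19.5499 m/s × 3.6 = 70.380 km/h.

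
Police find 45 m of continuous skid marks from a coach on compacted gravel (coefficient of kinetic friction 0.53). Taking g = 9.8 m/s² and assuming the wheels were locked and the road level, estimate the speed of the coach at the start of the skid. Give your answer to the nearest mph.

Deceleration a = μg = 0.53 × 9.8 = 5.194 m/s².
v = √(2a·d) = √(2 × 5.194 × 45) = √467.460 = 21.6208 m/s.
= 21.6208 ÷ 0.44704 = 48.364 mph.

Initial speed ≈ 48 mph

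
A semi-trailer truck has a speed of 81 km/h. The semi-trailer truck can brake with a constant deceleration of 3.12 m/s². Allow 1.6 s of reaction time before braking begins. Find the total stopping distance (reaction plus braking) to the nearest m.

Total stopping distance ≈ 117 m

81 km/h ÷ 3.6 = 22.5000 m/s.
Reaction distance = v·t_r = 22.5000 × 1.6 = 36.000 m.
Braking distance = v²/(2a) = 22.5000² / (2 × 3.120) = 506.250 / 6.240 = 81.130 m.
Total = 36.000 + 81.130 = 117.130 m.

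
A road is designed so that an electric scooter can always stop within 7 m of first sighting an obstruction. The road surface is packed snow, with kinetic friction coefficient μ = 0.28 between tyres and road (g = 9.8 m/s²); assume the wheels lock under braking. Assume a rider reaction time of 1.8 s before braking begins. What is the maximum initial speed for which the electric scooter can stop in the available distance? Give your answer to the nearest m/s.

Maximum speed ≈ 3 m/s

a = μg = 0.28 × 9.8 = 2.744 m/s².
Stopping distance: v·t_r + v²/(2a) = 7 with t_r = 1.8 s and a = 2.744 m/s².
So v² + 9.878 v − 38.42 = 0.
Positive root: v = −a·t_r + √((a·t_r)² + 2a·d) = −4.939 + √(24.394 + 38.42) = 2.9865 m/s.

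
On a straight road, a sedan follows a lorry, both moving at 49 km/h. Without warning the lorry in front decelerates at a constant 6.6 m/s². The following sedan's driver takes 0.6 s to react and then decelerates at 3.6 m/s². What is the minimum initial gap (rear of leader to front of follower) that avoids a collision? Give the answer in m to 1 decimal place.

49 km/h ÷ 3.6 = 13.6111 m/s.
Leader travels v²/(2a_L) = 185.262 / 13.200 = 14.035 m before stopping.
Follower covers v·t_r = 13.6111 × 0.6 = 8.167 m while reacting, then v²/(2a_F) = 185.262 / 7.200 = 25.731 m while braking, for a total of 8.167 + 25.731 = 33.898 m.
Since a_F ≤ a_L and the follower starts braking later, the follower is never slower than the leader, so the closest approach is when both have stopped.
Minimum gap = 33.898 − 14.035 = 19.863 m.

Minimum gap ≈ 19.9 m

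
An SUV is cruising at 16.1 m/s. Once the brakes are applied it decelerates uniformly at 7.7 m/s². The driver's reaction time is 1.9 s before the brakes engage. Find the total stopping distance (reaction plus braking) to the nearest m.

Reaction distance = v·t_r = 16.1000 × 1.9 = 30.590 m.
Braking distance = v²/(2a) = 16.1000² / (2 × 7.700) = 259.210 / 15.400 = 16.832 m.
Total = 30.590 + 16.832 = 47.422 m.

Total stopping distance ≈ 47 m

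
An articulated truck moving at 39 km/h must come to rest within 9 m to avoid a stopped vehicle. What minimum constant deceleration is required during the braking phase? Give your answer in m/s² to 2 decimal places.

39 km/h ÷ 3.6 = 10.8333 m/s.
v² = 2a·d ⇒ a = v²/(2d) = 10.8333² / (2 × 9.000) = 117.360 / 18.000 = 6.5200 m/s².

Required deceleration ≈ 6.52 m/s²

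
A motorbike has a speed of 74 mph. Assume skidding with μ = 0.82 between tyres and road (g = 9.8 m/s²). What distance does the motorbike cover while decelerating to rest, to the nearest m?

Braking distance ≈ 68 m

74 mph × 0.44704 = 33.0810 m/s.
a = μg = 0.82 × 9.8 = 8.036 m/s².
Braking distance = v²/(2a) = 33.0810² / (2 × 8.036) = 1094.353 / 16.072 = 68.091 m.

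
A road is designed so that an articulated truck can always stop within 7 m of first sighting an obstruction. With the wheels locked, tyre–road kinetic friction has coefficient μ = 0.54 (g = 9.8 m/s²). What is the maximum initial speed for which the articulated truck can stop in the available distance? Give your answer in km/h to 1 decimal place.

a = μg = 0.54 × 9.8 = 5.292 m/s².
v²/(2a) = d ⇒ v = √(2 × 5.292 × 7) = √74.09 = 8.6076 m/s.
8.6076 m/s × 3.6 = 30.987 km/h.

Maximum speed ≈ 31.0 km/h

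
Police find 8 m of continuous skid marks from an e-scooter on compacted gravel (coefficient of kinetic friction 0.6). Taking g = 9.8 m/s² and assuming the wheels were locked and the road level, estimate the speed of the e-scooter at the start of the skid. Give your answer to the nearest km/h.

Deceleration a = μg = 0.6 × 9.8 = 5.880 m/s².
v = √(2a·d) = √(2 × 5.880 × 8) = √94.080 = 9.6995 m/s.
= 9.6995 × 3.6 = 34.918 km/h.

Initial speed ≈ 35 km/h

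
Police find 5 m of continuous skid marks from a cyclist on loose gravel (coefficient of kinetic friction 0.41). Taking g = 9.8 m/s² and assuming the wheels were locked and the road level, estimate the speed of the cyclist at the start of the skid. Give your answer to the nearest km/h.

Initial speed ≈ 23 km/h

Deceleration a = μg = 0.41 × 9.8 = 4.018 m/s².
v = √(2a·d) = √(2 × 4.018 × 5) = √40.180 = 6.3388 m/s.
= 6.3388 × 3.6 = 22.820 km/h.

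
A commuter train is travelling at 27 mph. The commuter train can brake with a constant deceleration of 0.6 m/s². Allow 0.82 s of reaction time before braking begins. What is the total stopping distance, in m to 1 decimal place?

Total stopping distance ≈ 131.3 m

27 mph × 0.44704 = 12.0701 m/s.
Reaction distance = v·t_r = 12.0701 × 0.82 = 9.897 m.
Braking distance = v²/(2a) = 12.0701² / (2 × 0.600) = 145.687 / 1.200 = 121.406 m.
Total = 9.897 + 121.406 = 131.303 m.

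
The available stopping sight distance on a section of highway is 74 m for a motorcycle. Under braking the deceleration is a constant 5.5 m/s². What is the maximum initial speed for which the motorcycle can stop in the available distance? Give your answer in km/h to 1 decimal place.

Maximum speed ≈ 102.7 km/h

v²/(2a) = d ⇒ v = √(2 × 5.500 × 74) = √814.00 = 28.5307 m/s.
28.5307 m/s × 3.6 = 102.711 km/h.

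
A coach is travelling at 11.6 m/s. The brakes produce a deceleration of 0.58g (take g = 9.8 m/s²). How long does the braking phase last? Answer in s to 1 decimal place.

Braking time ≈ 2.0 s

a = 0.58 × 9.8 = 5.684 m/s².
Braking time = v/a = 11.6000 / 5.684 = 2.041 s.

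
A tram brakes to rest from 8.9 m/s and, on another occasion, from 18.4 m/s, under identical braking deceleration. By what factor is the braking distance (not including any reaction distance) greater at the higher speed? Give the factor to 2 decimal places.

Factor ≈ 4.27

Braking distance d = v²/(2a), so with a fixed, d ∝ v².
Factor = (18.4/8.9)² = 2.0674² = 4.2741.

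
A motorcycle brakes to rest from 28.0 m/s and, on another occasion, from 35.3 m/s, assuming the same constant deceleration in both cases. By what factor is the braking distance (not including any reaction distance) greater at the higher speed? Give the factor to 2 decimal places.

Factor ≈ 1.59

Braking distance d = v²/(2a), so with a fixed, d ∝ v².
Factor = (35.3/28.0)² = 1.2607² = 1.5894.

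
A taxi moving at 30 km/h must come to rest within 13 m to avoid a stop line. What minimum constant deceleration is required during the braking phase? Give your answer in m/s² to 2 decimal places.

Required deceleration ≈ 2.67 m/s²

30 km/h ÷ 3.6 = 8.3333 m/s.
v² = 2a·d ⇒ a = v²/(2d) = 8.3333² / (2 × 13.000) = 69.444 / 26.000 = 2.6709 m/s².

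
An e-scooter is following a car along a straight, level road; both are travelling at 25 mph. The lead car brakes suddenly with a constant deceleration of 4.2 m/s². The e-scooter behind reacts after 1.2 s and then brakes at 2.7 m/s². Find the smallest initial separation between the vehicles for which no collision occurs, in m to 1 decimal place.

Minimum gap ≈ 21.7 m

25 mph × 0.44704 = 11.1760 m/s.
Leader travels v²/(2a_L) = 124.903 / 8.400 = 14.869 m before stopping.
Follower covers v·t_r = 11.1760 × 1.2 = 13.411 m while reacting, then v²/(2a_F) = 124.903 / 5.400 = 23.130 m while braking, for a total of 13.411 + 23.130 = 36.541 m.
Since a_F ≤ a_L and the follower starts braking later, the follower is never slower than the leader, so the closest approach is when both have stopped.
Minimum gap = 36.541 − 14.869 = 21.672 m.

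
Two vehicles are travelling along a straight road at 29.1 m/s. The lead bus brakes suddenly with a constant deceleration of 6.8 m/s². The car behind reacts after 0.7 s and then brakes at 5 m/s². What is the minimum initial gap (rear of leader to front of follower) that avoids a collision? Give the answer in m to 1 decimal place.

Leader travels v²/(2a_L) = 846.810 / 13.600 = 62.265 m before stopping.
Follower covers v·t_r = 29.1000 × 0.7 = 20.370 m while reacting, then v²/(2a_F) = 846.810 / 10.000 = 84.681 m while braking, for a total of 20.370 + 84.681 = 105.051 m.
Since a_F ≤ a_L and the follower starts braking later, the follower is never slower than the leader, so the closest approach is when both have stopped.
Minimum gap = 105.051 − 62.265 = 42.786 m.

Minimum gap ≈ 42.8 m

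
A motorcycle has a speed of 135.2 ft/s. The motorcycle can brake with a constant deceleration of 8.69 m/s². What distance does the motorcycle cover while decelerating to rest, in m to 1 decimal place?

135.2 ft/s × 0.3048 = 41.2090 m/s.
Braking distance = v²/(2a) = 41.2090² / (2 × 8.690) = 1698.182 / 17.380 = 97.709 m.

Braking distance ≈ 97.7 m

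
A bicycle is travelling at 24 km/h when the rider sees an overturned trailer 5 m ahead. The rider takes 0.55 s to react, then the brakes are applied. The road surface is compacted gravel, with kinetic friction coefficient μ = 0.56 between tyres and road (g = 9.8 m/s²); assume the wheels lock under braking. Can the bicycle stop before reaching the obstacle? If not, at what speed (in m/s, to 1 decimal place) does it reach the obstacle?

No — it strikes the obstacle at 5.5 m/s

24 km/h ÷ 3.6 = 6.6667 m/s.
a = μg = 0.56 × 9.8 = 5.488 m/s².
Reaction distance = 6.6667 × 0.55 = 3.667 m.
Braking distance needed to stop: v²/(2a) = 44.445 / 10.976 = 4.049 m, so total needed = 3.667 + 4.049 = 7.716 m > 5 m — it cannot stop.
Distance remaining when braking begins: 5 − 3.667 = 1.333 m.
v² = v₀² − 2a·d = 44.445 − 2 × 5.488 × 1.333 = 29.814 m²/s².
v = √29.814 = 5.460 m/s.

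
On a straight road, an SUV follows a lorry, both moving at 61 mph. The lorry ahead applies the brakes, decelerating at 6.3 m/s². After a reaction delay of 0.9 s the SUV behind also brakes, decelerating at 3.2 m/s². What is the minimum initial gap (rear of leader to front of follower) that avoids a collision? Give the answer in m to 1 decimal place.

61 mph × 0.44704 = 27.2694 m/s.
Leader travels v²/(2a_L) = 743.620 / 12.600 = 59.017 m before stopping.
Follower covers v·t_r = 27.2694 × 0.9 = 24.542 m while reacting, then v²/(2a_F) = 743.620 / 6.400 = 116.191 m while braking, for a total of 24.542 + 116.191 = 140.733 m.
Since a_F ≤ a_L and the follower starts braking later, the follower is never slower than the leader, so the closest approach is when both have stopped.
Minimum gap = 140.733 − 59.017 = 81.716 m.

Minimum gap ≈ 81.7 m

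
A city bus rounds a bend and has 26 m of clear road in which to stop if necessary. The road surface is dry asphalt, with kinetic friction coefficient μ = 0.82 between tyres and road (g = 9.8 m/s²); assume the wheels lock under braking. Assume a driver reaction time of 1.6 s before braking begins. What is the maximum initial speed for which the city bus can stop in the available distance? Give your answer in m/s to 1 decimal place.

a = μg = 0.82 × 9.8 = 8.036 m/s².
Stopping distance: v·t_r + v²/(2a) = 26 with t_r = 1.6 s and a = 8.036 m/s².
So v² + 25.715 v − 417.87 = 0.
Positive root: v = −a·t_r + √((a·t_r)² + 2a·d) = −12.858 + √(165.328 + 417.87) = 11.2915 m/s.

Maximum speed ≈ 11.3 m/s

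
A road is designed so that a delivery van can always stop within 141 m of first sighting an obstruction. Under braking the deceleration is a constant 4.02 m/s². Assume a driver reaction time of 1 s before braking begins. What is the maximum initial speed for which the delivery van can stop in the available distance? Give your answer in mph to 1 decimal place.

Stopping distance: v·t_r + v²/(2a) = 141 with t_r = 1 s and a = 4.020 m/s².
So v² + 8.040 v − 1133.64 = 0.
Positive root: v = −a·t_r + √((a·t_r)² + 2a·d) = −4.020 + √(16.160 + 1133.64) = 29.8887 m/s.
29.8887 m/s ÷ 0.44704 = 66.859 mph.

Maximum speed ≈ 66.9 mph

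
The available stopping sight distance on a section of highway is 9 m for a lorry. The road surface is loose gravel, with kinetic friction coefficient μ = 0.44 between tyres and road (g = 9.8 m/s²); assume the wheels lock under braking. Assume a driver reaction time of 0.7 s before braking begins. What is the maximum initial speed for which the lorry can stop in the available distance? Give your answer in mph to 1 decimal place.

a = μg = 0.44 × 9.8 = 4.312 m/s².
Stopping distance: v·t_r + v²/(2a) = 9 with t_r = 0.7 s and a = 4.312 m/s².
So v² + 6.037 v − 77.62 = 0.
Positive root: v = −a·t_r + √((a·t_r)² + 2a·d) = −3.018 + √(9.108 + 77.62) = 6.2948 m/s.
6.2948 m/s ÷ 0.44704 = 14.081 mph.

Maximum speed ≈ 14.1 mph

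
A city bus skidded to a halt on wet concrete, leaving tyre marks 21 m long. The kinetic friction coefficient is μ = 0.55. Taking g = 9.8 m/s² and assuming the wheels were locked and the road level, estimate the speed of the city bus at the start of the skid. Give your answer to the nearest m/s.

Deceleration a = μg = 0.55 × 9.8 = 5.390 m/s².
v = √(2a·d) = √(2 × 5.390 × 21) = √226.380 = 15.0459 m/s.

Initial speed ≈ 15 m/s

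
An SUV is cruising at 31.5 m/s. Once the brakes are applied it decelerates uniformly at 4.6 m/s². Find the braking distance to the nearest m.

Braking distance = v²/(2a) = 31.5000² / (2 × 4.600) = 992.250 / 9.200 = 107.853 m.

Braking distance ≈ 108 m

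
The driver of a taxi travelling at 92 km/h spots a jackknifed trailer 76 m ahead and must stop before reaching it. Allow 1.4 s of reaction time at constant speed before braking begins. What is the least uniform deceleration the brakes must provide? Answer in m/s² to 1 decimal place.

92 km/h ÷ 3.6 = 25.5556 m/s.
Distance covered during reaction = 25.5556 × 1.4 = 35.778 m.
Distance available for braking: 76 − 35.778 = 40.222 m.
v² = 2a·d ⇒ a = v²/(2d) = 25.5556² / (2 × 40.222) = 653.089 / 80.444 = 8.1186 m/s².

Required deceleration ≈ 8.1 m/s²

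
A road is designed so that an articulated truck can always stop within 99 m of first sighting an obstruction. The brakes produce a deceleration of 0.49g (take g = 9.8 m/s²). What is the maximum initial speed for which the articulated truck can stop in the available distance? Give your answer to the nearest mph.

Maximum speed ≈ 69 mph

a = 0.49 × 9.8 = 4.802 m/s².
v²/(2a) = d ⇒ v = √(2 × 4.802 × 99) = √950.80 = 30.8350 m/s.
30.8350 m/s ÷ 0.44704 = 68.976 mph.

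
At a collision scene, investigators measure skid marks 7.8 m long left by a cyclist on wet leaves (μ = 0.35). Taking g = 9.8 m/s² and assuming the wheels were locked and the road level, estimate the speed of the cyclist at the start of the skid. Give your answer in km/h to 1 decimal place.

Deceleration a = μg = 0.35 × 9.8 = 3.430 m/s².
v = √(2a·d) = √(2 × 3.430 × 7.8) = √53.508 = 7.3149 m/s.
= 7.3149 × 3.6 = 26.334 km/h.

Initial speed ≈ 26.3 km/h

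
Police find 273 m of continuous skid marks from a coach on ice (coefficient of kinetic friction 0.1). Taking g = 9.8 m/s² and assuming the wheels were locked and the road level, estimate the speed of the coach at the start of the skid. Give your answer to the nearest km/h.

Initial speed ≈ 83 km/h

Deceleration a = μg = 0.1 × 9.8 = 0.980 m/s².
v = √(2a·d) = √(2 × 0.980 × 273) = √535.080 = 23.1318 m/s.
= 23.1318 × 3.6 = 83.274 km/h.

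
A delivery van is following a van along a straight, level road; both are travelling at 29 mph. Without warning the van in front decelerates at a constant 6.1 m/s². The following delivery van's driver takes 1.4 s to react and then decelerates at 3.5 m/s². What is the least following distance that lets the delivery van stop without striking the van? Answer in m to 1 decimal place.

Minimum gap ≈ 28.4 m

29 mph × 0.44704 = 12.9642 m/s.
Leader travels v²/(2a_L) = 168.070 / 12.200 = 13.776 m before stopping.
Follower covers v·t_r = 12.9642 × 1.4 = 18.150 m while reacting, then v²/(2a_F) = 168.070 / 7.000 = 24.010 m while braking, for a total of 18.150 + 24.010 = 42.160 m.
Since a_F ≤ a_L and the follower starts braking later, the follower is never slower than the leader, so the closest approach is when both have stopped.
Minimum gap = 42.160 − 13.776 = 28.384 m.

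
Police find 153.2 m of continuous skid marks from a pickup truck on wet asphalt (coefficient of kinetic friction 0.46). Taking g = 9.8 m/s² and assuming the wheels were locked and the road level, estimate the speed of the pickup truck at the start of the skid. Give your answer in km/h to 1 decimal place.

Deceleration a = μg = 0.46 × 9.8 = 4.508 m/s².
v = √(2a·d) = √(2 × 4.508 × 153.2) = √1381.251 = 37.1652 m/s.
= 37.1652 × 3.6 = 133.795 km/h.

Initial speed ≈ 133.8 km/h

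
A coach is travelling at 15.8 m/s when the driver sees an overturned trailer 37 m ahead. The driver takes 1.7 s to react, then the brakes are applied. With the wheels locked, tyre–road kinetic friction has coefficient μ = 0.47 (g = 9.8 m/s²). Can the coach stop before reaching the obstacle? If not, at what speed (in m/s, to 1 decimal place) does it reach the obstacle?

No — it strikes the obstacle at 12.5 m/s

a = μg = 0.47 × 9.8 = 4.606 m/s².
Reaction distance = 15.8000 × 1.7 = 26.860 m.
Braking distance needed to stop: v²/(2a) = 249.640 / 9.212 = 27.099 m, so total needed = 26.860 + 27.099 = 53.959 m > 37 m — it cannot stop.
Distance remaining when braking begins: 37 − 26.860 = 10.140 m.
v² = v₀² − 2a·d = 249.640 − 2 × 4.606 × 10.140 = 156.230 m²/s².
v = √156.230 = 12.499 m/s.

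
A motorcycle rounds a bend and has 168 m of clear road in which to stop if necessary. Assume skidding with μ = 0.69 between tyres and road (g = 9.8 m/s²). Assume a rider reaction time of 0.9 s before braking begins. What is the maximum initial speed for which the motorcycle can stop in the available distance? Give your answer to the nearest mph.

a = μg = 0.69 × 9.8 = 6.762 m/s².
Stopping distance: v·t_r + v²/(2a) = 168 with t_r = 0.9 s and a = 6.762 m/s².
So v² + 12.172 v − 2272.03 = 0.
Positive root: v = −a·t_r + √((a·t_r)² + 2a·d) = −6.086 + √(37.039 + 2272.03) = 41.9668 m/s.
41.9668 m/s ÷ 0.44704 = 93.877 mph.

Maximum speed ≈ 94 mph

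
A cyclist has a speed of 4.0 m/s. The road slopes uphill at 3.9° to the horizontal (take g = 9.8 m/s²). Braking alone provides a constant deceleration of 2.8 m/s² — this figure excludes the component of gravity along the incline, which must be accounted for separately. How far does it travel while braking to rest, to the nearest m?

Gravity along the uphill slope adds to the braking deceleration: a_eff = 2.800 + 9.8·sin 3.9° = 2.800 + 0.667 = 3.467 m/s².
Braking distance = v²/(2a) = 4.0000² / (2 × 3.467) = 16.000 / 6.934 = 2.307 m.

Braking distance ≈ 2 m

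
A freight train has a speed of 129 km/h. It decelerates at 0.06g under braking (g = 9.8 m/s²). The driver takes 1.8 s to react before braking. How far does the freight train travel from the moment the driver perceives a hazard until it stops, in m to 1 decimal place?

129 km/h ÷ 3.6 = 35.8333 m/s.
a = 0.06 × 9.8 = 0.588 m/s².
Reaction distance = v·t_r = 35.8333 × 1.8 = 64.500 m.
Braking distance = v²/(2a) = 35.8333² / (2 × 0.588) = 1284.025 / 1.176 = 1091.858 m.
Total = 64.500 + 1091.858 = 1156.358 m.

Total stopping distance ≈ 1156.4 m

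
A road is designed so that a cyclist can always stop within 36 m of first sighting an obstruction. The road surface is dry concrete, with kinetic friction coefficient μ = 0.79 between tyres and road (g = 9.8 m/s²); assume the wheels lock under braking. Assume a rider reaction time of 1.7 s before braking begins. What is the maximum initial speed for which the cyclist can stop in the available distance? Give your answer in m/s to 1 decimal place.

Maximum speed ≈ 13.9 m/s

a = μg = 0.79 × 9.8 = 7.742 m/s².
Stopping distance: v·t_r + v²/(2a) = 36 with t_r = 1.7 s and a = 7.742 m/s².
So v² + 26.323 v − 557.42 = 0.
Positive root: v = −a·t_r + √((a·t_r)² + 2a·d) = −13.161 + √(173.212 + 557.42) = 13.8692 m/s.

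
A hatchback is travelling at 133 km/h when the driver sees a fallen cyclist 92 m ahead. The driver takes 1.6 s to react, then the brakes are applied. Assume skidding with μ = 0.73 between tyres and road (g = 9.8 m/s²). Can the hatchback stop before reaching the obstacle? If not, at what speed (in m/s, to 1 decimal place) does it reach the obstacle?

No — it strikes the obstacle at 29.9 m/s

133 km/h ÷ 3.6 = 36.9444 m/s.
a = μg = 0.73 × 9.8 = 7.154 m/s².
Reaction distance = 36.9444 × 1.6 = 59.111 m.
Braking distance needed to stop: v²/(2a) = 1364.889 / 14.308 = 95.393 m, so total needed = 59.111 + 95.393 = 154.504 m > 92 m — it cannot stop.
Distance remaining when braking begins: 92 − 59.111 = 32.889 m.
v² = v₀² − 2a·d = 1364.889 − 2 × 7.154 × 32.889 = 894.313 m²/s².
v = √894.313 = 29.905 m/s.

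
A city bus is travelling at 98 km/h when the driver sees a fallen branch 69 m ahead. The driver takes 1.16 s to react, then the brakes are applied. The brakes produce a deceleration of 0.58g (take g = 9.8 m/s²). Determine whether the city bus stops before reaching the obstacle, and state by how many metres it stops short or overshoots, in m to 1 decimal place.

98 km/h ÷ 3.6 = 27.2222 m/s.
a = 0.58 × 9.8 = 5.684 m/s².
Reaction distance = 27.2222 × 1.16 = 31.578 m.
Braking distance = v²/(2a) = 741.048 / 11.368 = 65.187 m.
Total stopping distance = 31.578 + 65.187 = 96.765 m, vs 69 m available — it cannot stop in time and overshoots by 96.765 − 69 = 27.765 m.

No — it overshoots by 27.8 m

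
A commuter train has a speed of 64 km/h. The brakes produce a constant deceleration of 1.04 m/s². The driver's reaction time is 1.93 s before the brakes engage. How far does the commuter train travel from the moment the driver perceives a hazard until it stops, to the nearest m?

64 km/h ÷ 3.6 = 17.7778 m/s.
Reaction distance = v·t_r = 17.7778 × 1.93 = 34.311 m.
Braking distance = v²/(2a) = 17.7778² / (2 × 1.040) = 316.050 / 2.080 = 151.947 m.
Total = 34.311 + 151.947 = 186.258 m.

Total stopping distance ≈ 186 m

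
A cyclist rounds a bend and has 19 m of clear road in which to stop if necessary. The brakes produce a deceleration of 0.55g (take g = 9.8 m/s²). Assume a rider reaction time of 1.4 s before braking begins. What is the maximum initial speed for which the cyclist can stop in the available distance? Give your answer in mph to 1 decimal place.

a = 0.55 × 9.8 = 5.390 m/s².
Stopping distance: v·t_r + v²/(2a) = 19 with t_r = 1.4 s and a = 5.390 m/s².
So v² + 15.092 v − 204.82 = 0.
Positive root: v = −a·t_r + √((a·t_r)² + 2a·d) = −7.546 + √(56.942 + 204.82) = 8.6331 m/s.
8.6331 m/s ÷ 0.44704 = 19.312 mph.

Maximum speed ≈ 19.3 mph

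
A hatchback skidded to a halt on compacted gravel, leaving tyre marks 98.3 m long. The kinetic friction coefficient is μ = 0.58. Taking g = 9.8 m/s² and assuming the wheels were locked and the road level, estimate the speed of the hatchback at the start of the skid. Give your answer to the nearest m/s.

Deceleration a = μg = 0.58 × 9.8 = 5.684 m/s².
v = √(2a·d) = √(2 × 5.684 × 98.3) = √1117.474 = 33.4286 m/s.

Initial speed ≈ 33 m/s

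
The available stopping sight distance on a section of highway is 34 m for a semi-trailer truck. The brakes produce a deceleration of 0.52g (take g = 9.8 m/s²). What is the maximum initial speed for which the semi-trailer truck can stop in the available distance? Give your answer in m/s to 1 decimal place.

a = 0.52 × 9.8 = 5.096 m/s².
v²/(2a) = d ⇒ v = √(2 × 5.096 × 34) = √346.53 = 18.6153 m/s.

Maximum speed ≈ 18.6 m/s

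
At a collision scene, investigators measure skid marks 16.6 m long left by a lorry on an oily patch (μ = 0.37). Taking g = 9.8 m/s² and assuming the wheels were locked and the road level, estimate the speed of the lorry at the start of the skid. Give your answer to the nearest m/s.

Initial speed ≈ 11 m/s

Deceleration a = μg = 0.37 × 9.8 = 3.626 m/s².
v = √(2a·d) = √(2 × 3.626 × 16.6) = √120.383 = 10.9719 m/s.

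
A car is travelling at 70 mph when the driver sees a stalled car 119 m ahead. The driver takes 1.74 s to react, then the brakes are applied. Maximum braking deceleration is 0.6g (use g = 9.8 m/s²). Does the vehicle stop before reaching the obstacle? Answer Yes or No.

70 mph × 0.44704 = 31.2928 m/s.
a = 0.6 × 9.8 = 5.880 m/s².
Reaction distance = 31.2928 × 1.74 = 54.449 m.
Braking distance = v²/(2a) = 979.239 / 11.760 = 83.269 m.
Total stopping distance = 54.449 + 83.269 = 137.718 m, vs 119 m available — it cannot stop in time and overshoots by 137.718 − 119 = 18.718 m.

No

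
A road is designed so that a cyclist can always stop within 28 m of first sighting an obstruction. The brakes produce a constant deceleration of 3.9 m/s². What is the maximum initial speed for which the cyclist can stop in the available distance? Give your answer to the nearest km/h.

v²/(2a) = d ⇒ v = √(2 × 3.900 × 28) = √218.40 = 14.7784 m/s.
14.7784 m/s × 3.6 = 53.202 km/h.

Maximum speed ≈ 53 km/h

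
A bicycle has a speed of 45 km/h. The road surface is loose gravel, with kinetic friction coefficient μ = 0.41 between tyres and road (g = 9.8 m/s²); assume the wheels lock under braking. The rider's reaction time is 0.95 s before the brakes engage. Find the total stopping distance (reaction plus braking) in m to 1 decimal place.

Total stopping distance ≈ 31.3 m

45 km/h ÷ 3.6 = 12.5000 m/s.
a = μg = 0.41 × 9.8 = 4.018 m/s².
Reaction distance = v·t_r = 12.5000 × 0.95 = 11.875 m.
Braking distance = v²/(2a) = 12.5000² / (2 × 4.018) = 156.250 / 8.036 = 19.444 m.
Total = 11.875 + 19.444 = 31.319 m.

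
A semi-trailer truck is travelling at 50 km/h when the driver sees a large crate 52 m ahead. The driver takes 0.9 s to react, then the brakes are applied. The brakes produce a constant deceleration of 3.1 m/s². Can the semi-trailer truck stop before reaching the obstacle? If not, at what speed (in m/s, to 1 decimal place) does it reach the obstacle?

Yes — it stops about 8.4 m short of the obstacle, so it never reaches it

50 km/h ÷ 3.6 = 13.8889 m/s.
Reaction distance = 13.8889 × 0.9 = 12.500 m.
Braking distance = v²/(2a) = 192.902 / 6.200 = 31.113 m.
Total stopping distance = 12.500 + 31.113 = 43.613 m, vs 52 m available — it stops with 52 − 43.613 = 8.387 m to spare.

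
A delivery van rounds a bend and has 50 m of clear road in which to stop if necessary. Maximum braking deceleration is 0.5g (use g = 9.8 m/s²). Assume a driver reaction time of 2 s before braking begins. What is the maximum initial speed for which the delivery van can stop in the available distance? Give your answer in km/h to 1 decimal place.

Maximum speed ≈ 51.9 km/h

a = 0.5 × 9.8 = 4.900 m/s².
Stopping distance: v·t_r + v²/(2a) = 50 with t_r = 2 s and a = 4.900 m/s².
So v² + 19.600 v − 490.00 = 0.
Positive root: v = −a·t_r + √((a·t_r)² + 2a·d) = −9.800 + √(96.040 + 490.00) = 14.4083 m/s.
14.4083 m/s × 3.6 = 51.870 km/h.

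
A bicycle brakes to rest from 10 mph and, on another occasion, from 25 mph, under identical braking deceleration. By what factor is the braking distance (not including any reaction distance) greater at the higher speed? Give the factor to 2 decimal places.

Factor ≈ 6.25

Braking distance d = v²/(2a), so with a fixed, d ∝ v².
Factor = (25/10)² = 2.5000² = 6.2500.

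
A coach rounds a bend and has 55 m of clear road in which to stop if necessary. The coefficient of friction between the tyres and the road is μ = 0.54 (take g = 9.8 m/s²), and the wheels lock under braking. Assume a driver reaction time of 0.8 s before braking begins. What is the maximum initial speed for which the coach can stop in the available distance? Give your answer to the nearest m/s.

Maximum speed ≈ 20 m/s

a = μg = 0.54 × 9.8 = 5.292 m/s².
Stopping distance: v·t_r + v²/(2a) = 55 with t_r = 0.8 s and a = 5.292 m/s².
So v² + 8.467 v − 582.12 = 0.
Positive root: v = −a·t_r + √((a·t_r)² + 2a·d) = −4.234 + √(17.927 + 582.12) = 20.2619 m/s.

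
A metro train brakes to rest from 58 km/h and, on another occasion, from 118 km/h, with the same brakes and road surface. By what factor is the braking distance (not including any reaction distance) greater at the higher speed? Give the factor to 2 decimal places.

Factor ≈ 4.14

Braking distance d = v²/(2a), so with a fixed, d ∝ v².
Factor = (118/58)² = 2.0345² = 4.1392.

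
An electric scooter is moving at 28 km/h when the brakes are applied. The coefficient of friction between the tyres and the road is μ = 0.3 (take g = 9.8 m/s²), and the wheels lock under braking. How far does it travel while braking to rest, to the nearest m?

Braking distance ≈ 10 m

28 km/h ÷ 3.6 = 7.7778 m/s.
a = μg = 0.3 × 9.8 = 2.940 m/s².
Braking distance = v²/(2a) = 7.7778² / (2 × 2.940) = 60.494 / 5.880 = 10.288 m.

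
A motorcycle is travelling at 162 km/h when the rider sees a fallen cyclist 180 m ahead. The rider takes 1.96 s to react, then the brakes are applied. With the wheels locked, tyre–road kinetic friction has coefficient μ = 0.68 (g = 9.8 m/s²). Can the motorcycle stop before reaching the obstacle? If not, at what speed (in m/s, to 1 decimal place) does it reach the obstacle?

162 km/h ÷ 3.6 = 45.0000 m/s.
a = μg = 0.68 × 9.8 = 6.664 m/s².
Reaction distance = 45.0000 × 1.96 = 88.200 m.
Braking distance needed to stop: v²/(2a) = 2025.000 / 13.328 = 151.936 m, so total needed = 88.200 + 151.936 = 240.136 m > 180 m — it cannot stop.
Distance remaining when braking begins: 180 − 88.200 = 91.800 m.
v² = v₀² − 2a·d = 2025.000 − 2 × 6.664 × 91.800 = 801.490 m²/s².
v = √801.490 = 28.311 m/s.

No — it strikes the obstacle at 28.3 m/s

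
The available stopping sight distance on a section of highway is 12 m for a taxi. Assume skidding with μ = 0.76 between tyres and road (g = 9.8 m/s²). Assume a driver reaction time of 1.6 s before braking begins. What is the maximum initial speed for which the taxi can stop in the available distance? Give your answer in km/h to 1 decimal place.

Maximum speed ≈ 21.6 km/h

a = μg = 0.76 × 9.8 = 7.448 m/s².
Stopping distance: v·t_r + v²/(2a) = 12 with t_r = 1.6 s and a = 7.448 m/s².
So v² + 23.834 v − 178.75 = 0.
Positive root: v = −a·t_r + √((a·t_r)² + 2a·d) = −11.917 + √(142.015 + 178.75) = 5.9929 m/s.
5.9929 m/s × 3.6 = 21.574 km/h.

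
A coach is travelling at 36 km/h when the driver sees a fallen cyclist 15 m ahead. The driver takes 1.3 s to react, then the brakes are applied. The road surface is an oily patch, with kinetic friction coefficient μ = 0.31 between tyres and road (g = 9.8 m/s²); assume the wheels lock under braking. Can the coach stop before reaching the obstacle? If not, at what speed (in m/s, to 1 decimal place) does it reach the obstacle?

36 km/h ÷ 3.6 = 10.0000 m/s.
a = μg = 0.31 × 9.8 = 3.038 m/s².
Reaction distance = 10.0000 × 1.3 = 13.000 m.
Braking distance needed to stop: v²/(2a) = 100.000 / 6.076 = 16.458 m, so total needed = 13.000 + 16.458 = 29.458 m > 15 m — it cannot stop.
Distance remaining when braking begins: 15 − 13.000 = 2.000 m.
v² = v₀² − 2a·d = 100.000 − 2 × 3.038 × 2.000 = 87.848 m²/s².
v = √87.848 = 9.373 m/s.

No — it strikes the obstacle at 9.4 m/s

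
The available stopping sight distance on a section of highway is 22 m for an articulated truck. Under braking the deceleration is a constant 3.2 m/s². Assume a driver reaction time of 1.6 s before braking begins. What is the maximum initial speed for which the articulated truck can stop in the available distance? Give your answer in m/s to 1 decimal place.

Maximum speed ≈ 7.8 m/s

Stopping distance: v·t_r + v²/(2a) = 22 with t_r = 1.6 s and a = 3.200 m/s².
So v² + 10.240 v − 140.80 = 0.
Positive root: v = −a·t_r + √((a·t_r)² + 2a·d) = −5.120 + √(26.214 + 140.80) = 7.8034 m/s.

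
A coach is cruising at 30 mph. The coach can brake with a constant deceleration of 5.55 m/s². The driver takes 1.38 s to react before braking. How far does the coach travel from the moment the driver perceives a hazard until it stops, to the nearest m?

Total stopping distance ≈ 35 m

30 mph × 0.44704 = 13.4112 m/s.
Reaction distance = v·t_r = 13.4112 × 1.38 = 18.507 m.
Braking distance = v²/(2a) = 13.4112² / (2 × 5.550) = 179.860 / 11.100 = 16.204 m.
Total = 18.507 + 16.204 = 34.711 m.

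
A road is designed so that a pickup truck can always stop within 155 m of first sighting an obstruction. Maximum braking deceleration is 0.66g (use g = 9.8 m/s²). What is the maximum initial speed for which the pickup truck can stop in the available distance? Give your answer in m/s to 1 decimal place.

Maximum speed ≈ 44.8 m/s

a = 0.66 × 9.8 = 6.468 m/s².
v²/(2a) = d ⇒ v = √(2 × 6.468 × 155) = √2005.08 = 44.7781 m/s.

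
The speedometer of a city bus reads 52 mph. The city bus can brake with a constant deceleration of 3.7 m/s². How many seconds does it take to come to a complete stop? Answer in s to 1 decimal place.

Braking time ≈ 6.3 s

52 mph × 0.44704 = 23.2461 m/s.
Braking time = v/a = 23.2461 / 3.700 = 6.283 s.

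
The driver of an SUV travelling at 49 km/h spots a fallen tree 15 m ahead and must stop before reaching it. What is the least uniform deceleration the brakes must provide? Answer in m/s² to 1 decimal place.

49 km/h ÷ 3.6 = 13.6111 m/s.
v² = 2a·d ⇒ a = v²/(2d) = 13.6111² / (2 × 15.000) = 185.262 / 30.000 = 6.1754 m/s².

Required deceleration ≈ 6.2 m/s²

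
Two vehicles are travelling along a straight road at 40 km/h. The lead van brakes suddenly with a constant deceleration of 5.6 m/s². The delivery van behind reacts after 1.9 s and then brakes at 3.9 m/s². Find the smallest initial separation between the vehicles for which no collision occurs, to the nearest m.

Minimum gap ≈ 26 m

40 km/h ÷ 3.6 = 11.1111 m/s.
Leader travels v²/(2a_L) = 123.457 / 11.200 = 11.023 m before stopping.
Follower covers v·t_r = 11.1111 × 1.9 = 21.111 m while reacting, then v²/(2a_F) = 123.457 / 7.800 = 15.828 m while braking, for a total of 21.111 + 15.828 = 36.939 m.
Since a_F ≤ a_L and the follower starts braking later, the follower is never slower than the leader, so the closest approach is when both have stopped.
Minimum gap = 36.939 − 11.023 = 25.916 m.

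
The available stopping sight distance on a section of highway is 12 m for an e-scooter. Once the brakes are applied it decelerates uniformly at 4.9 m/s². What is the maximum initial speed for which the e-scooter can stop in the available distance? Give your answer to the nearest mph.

v²/(2a) = d ⇒ v = √(2 × 4.900 × 12) = √117.60 = 10.8444 m/s.
10.8444 m/s ÷ 0.44704 = 24.258 mph.

Maximum speed ≈ 24 mph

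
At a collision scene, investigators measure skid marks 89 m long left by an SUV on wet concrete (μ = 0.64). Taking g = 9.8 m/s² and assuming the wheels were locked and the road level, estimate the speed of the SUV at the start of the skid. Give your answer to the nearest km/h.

Initial speed ≈ 120 km/h

Deceleration a = μg = 0.64 × 9.8 = 6.272 m/s².
v = √(2a·d) = √(2 × 6.272 × 89) = √1116.416 = 33.4128 m/s.
= 33.4128 × 3.6 = 120.286 km/h.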